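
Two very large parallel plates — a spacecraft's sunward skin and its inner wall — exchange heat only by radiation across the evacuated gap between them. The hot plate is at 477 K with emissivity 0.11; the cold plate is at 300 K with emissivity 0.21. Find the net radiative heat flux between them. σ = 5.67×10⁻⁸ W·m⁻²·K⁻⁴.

q ≈ 193 W/m²

For two infinite grey parallel plates, q = σ(T₁⁴ − T₂⁴)/(1/ε₁ + 1/ε₂ − 1).
T₁⁴ − T₂⁴ = 5.177×10¹⁰ − 8.100×10⁹ = 4.367×10¹⁰ K⁴.
1/ε₁ + 1/ε₂ − 1 = 9.091 + 4.762 − 1 = 12.85.
q = 5.67×10⁻⁸ × 4.367×10¹⁰ / 12.85.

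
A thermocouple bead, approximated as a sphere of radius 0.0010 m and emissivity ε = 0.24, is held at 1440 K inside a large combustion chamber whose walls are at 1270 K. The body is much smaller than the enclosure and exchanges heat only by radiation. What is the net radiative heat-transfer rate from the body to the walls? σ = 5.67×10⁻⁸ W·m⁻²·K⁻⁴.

P_net ≈ 0.290 W

For a small grey body in a large enclosure: P_net = εσA(T_body⁴ − T_wall⁴).
A = 4πr² = 1.257×10⁻⁵ m²; T_body⁴ − T_wall⁴ = 4.300×10¹² − 2.601×10¹² = 1.698×10¹² K⁴.
|P_net| = 0.24·5.67×10⁻⁸·1.257×10⁻⁵·1.698×10¹².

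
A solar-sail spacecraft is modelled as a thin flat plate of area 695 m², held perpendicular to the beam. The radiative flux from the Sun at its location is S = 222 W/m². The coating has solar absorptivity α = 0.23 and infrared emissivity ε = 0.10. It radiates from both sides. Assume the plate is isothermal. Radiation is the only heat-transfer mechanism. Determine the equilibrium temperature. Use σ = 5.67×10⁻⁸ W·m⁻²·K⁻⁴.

T ≈ 259 K

At equilibrium, absorbed power = emitted power.
Absorbing cross-section = A = 695.0 m²; emitting surface = 2A = 1390 m² (ratio 2).
αS·A_cross = εσ·A_surf·T⁴  ⇒  T⁴ = αS/(ε·2σ).
T⁴ = 0.230·222/(0.10·2·5.67×10⁻⁸) = 4.503×10⁹ K⁴.
T = (4.503×10⁹)^(1/4).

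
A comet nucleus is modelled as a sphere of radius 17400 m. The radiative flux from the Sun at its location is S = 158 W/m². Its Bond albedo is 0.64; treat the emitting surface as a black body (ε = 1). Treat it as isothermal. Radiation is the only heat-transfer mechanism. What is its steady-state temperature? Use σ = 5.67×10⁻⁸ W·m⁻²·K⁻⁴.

At equilibrium, absorbed power = emitted power.
Absorbing cross-section = πr² = 9.511×10⁸ m²; emitting surface = 4πr² = 3.805×10⁹ m² (ratio 4).
(1−a)S·A_cross = εσ·A_surf·T⁴  ⇒  T⁴ = (1−a)S/(4σ).
T⁴ = 0.360·158/(4·5.67×10⁻⁸) = 2.508×10⁸ K⁴.
T = (2.508×10⁸)^(1/4).

T ≈ 126 K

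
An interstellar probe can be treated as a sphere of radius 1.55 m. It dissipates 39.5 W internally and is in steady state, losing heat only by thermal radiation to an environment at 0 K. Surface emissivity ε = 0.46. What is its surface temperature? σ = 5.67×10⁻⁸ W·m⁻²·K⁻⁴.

T ≈ 84.2 K

Steady state: internal power = radiated power, P = εσA T⁴.
Radiating area A = 4πr² = 30.19 m².
T⁴ = P/(εσA) = 39.5/(0.46·5.67×10⁻⁸·30.19) = 5.016×10⁷ K⁴.
T = (5.016×10⁷)^(1/4).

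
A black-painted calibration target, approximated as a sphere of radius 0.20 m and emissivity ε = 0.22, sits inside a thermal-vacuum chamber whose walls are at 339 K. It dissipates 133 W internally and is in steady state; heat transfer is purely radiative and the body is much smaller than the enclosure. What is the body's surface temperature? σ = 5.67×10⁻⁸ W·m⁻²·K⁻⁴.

For a small grey body in a large enclosure, net radiated power = εσA(T⁴ − T_w⁴).
Steady state: P = εσA(T⁴ − T_w⁴) with A = 4πr² = 0.5027 m².
T⁴ = P/(εσA) + T_w⁴ = 133/(0.22·5.67×10⁻⁸·0.5027) + (339)⁴
    = 2.121×10¹⁰ + 1.321×10¹⁰ = 3.442×10¹⁰ K⁴.

T ≈ 431 K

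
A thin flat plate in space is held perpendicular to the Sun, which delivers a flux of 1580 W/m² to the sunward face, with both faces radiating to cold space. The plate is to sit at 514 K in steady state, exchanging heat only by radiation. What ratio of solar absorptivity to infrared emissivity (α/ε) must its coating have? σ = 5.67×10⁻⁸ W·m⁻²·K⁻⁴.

α/ε ≈ 5.01

Balance: αS·A = εσ·2A·T⁴ ⇒ α/ε = 2σT⁴/S.
α/ε = 2·5.67×10⁻⁸·(514)⁴/1580 = 2·5.67×10⁻⁸·6.980×10¹⁰/1580.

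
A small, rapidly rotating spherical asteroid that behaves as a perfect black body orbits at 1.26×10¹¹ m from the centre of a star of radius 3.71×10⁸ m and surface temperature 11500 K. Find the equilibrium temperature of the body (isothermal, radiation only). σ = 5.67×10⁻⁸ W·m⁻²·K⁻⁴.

The star's surface emits σT_*⁴; at distance d the flux is S = σT_*⁴(R_*/d)².
S = 5.67×10⁻⁸·(11500)⁴·(3.71×10⁸/1.26×10¹¹)² = 8598 W/m².
For an isothermal sphere T⁴ = (1−a)S/(4σ) = 3.791×10¹⁰ K⁴.

T ≈ 441 K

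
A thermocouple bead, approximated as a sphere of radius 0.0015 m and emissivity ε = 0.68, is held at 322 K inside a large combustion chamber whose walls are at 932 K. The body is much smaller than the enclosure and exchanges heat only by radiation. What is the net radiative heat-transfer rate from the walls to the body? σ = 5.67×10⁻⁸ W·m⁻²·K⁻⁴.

For a small grey body in a large enclosure: P_net = εσA(T_body⁴ − T_wall⁴).
A = 4πr² = 2.827×10⁻⁵ m²; T_body⁴ − T_wall⁴ = 1.075×10¹⁰ − 7.545×10¹¹ = -7.438×10¹¹ K⁴.
|P_net| = 0.68·5.67×10⁻⁸·2.827×10⁻⁵·7.438×10¹¹.

P_net ≈ 0.811 W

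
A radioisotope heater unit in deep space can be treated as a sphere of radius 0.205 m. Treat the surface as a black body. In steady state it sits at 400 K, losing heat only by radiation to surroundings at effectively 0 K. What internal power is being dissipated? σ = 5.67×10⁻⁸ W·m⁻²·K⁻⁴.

P ≈ 767 W

Steady state: P = εσA T⁴.
A = 4πr² = 0.5281 m²; T⁴ = (400)⁴ = 2.560×10¹⁰ K⁴.
P = 1.0 × 5.67×10⁻⁸ × 0.5281 × 2.560×10¹⁰.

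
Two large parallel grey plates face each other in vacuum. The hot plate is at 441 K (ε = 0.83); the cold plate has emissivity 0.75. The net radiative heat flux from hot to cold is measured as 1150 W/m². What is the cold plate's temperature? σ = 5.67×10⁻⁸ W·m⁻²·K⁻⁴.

q = σ(T₁⁴ − T₂⁴)/(1/ε₁ + 1/ε₂ − 1); denominator = 1.538.
T₂⁴ = T₁⁴ − q·(1/ε₁+1/ε₂−1)/σ = 3.782×10¹⁰ − 1150·1.538/5.67×10⁻⁸
    = 6.626×10⁹ K⁴.

T₂ ≈ 285 K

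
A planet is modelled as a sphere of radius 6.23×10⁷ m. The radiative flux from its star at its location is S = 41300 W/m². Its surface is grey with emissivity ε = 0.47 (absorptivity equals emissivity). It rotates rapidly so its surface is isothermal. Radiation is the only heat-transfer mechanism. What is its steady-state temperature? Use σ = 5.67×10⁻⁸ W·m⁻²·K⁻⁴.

At equilibrium, absorbed power = emitted power.
Absorbing cross-section = πr² = 1.219×10¹⁶ m²; emitting surface = 4πr² = 4.877×10¹⁶ m² (ratio 4).
εS·A_cross = εσ·A_surf·T⁴  ⇒  T⁴ = S/(4σ)   (ε cancels).
T⁴ = 41300/(4·5.67×10⁻⁸) = 1.821×10¹¹ K⁴.
T = (1.821×10¹¹)^(1/4).

T ≈ 653 K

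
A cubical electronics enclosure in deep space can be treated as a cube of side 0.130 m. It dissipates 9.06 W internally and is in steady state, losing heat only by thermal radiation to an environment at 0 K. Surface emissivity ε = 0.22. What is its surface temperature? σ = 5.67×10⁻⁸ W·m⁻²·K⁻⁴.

T ≈ 291 K

Steady state: internal power = radiated power, P = εσA T⁴.
Radiating area A = 6L² = 0.1014 m².
T⁴ = P/(εσA) = 9.06/(0.22·5.67×10⁻⁸·0.1014) = 7.163×10⁹ K⁴.
T = (7.163×10⁹)^(1/4).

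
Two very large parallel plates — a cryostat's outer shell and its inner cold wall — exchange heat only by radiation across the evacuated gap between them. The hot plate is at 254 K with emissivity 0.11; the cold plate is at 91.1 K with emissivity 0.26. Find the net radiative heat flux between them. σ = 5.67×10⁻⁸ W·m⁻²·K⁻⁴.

q ≈ 19.4 W/m²

For two infinite grey parallel plates, q = σ(T₁⁴ − T₂⁴)/(1/ε₁ + 1/ε₂ − 1).
T₁⁴ − T₂⁴ = 4.162×10⁹ − 6.888×10⁷ = 4.093×10⁹ K⁴.
1/ε₁ + 1/ε₂ − 1 = 9.091 + 3.846 − 1 = 11.94.
q = 5.67×10⁻⁸ × 4.093×10⁹ / 11.94.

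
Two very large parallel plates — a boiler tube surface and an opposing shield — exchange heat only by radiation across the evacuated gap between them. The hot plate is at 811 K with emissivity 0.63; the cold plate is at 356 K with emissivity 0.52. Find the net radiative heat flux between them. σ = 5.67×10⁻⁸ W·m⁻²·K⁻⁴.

q ≈ 9410 W/m²

For two infinite grey parallel plates, q = σ(T₁⁴ − T₂⁴)/(1/ε₁ + 1/ε₂ − 1).
T₁⁴ − T₂⁴ = 4.326×10¹¹ − 1.606×10¹⁰ = 4.165×10¹¹ K⁴.
1/ε₁ + 1/ε₂ − 1 = 1.587 + 1.923 − 1 = 2.510.
q = 5.67×10⁻⁸ × 4.165×10¹¹ / 2.510.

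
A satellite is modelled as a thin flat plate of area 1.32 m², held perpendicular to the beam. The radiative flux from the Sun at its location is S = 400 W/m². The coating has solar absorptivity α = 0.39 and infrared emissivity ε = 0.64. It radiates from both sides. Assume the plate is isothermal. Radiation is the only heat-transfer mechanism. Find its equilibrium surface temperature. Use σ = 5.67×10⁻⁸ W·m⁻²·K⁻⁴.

At equilibrium, absorbed power = emitted power.
Absorbing cross-section = A = 1.320 m²; emitting surface = 2A = 2.640 m² (ratio 2).
αS·A_cross = εσ·A_surf·T⁴  ⇒  T⁴ = αS/(ε·2σ).
T⁴ = 0.390·400/(0.64·2·5.67×10⁻⁸) = 2.149×10⁹ K⁴.
T = (2.149×10⁹)^(1/4).

T ≈ 215 K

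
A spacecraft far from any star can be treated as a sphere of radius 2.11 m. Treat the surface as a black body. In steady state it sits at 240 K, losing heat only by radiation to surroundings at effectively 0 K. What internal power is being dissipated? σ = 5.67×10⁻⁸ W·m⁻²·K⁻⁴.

P ≈ 10500 W

Steady state: P = εσA T⁴.
A = 4πr² = 55.95 m²; T⁴ = (240)⁴ = 3.318×10⁹ K⁴.
P = 1.0 × 5.67×10⁻⁸ × 55.95 × 3.318×10⁹.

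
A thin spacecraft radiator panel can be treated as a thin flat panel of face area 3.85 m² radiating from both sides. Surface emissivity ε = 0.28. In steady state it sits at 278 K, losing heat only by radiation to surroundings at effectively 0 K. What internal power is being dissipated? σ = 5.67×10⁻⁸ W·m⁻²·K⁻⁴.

P ≈ 730 W

Steady state: P = εσA T⁴.
A = 2·3.85 = 7.700 m²; T⁴ = (278)⁴ = 5.973×10⁹ K⁴.
P = 0.28 × 5.67×10⁻⁸ × 7.700 × 5.973×10⁹.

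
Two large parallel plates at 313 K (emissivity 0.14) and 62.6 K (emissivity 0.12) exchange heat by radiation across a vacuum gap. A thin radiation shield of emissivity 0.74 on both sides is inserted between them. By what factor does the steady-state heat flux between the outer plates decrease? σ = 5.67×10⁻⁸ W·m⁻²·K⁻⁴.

Without shield: q₀ = σΔ(T⁴)/(1/ε₁+1/ε₂−1) with denominator 14.48.
With shield the two gaps are in series; the resistances add: (1/ε₁+1/ε_s−1)+(1/ε_s+1/ε₂−1) = 7.494+8.685 = 16.18.
Heat-flux ratio q₀/q = 16.18/14.48.

factor ≈ 1.12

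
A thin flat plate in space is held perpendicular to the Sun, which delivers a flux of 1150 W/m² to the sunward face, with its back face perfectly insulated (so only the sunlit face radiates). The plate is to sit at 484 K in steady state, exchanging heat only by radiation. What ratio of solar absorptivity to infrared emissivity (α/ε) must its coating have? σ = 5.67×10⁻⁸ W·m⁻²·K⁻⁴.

Balance: αS·A = εσ·1A·T⁴ ⇒ α/ε = σT⁴/S.
α/ε = 5.67×10⁻⁸·(484)⁴/1150 = 5.67×10⁻⁸·5.488×10¹⁰/1150.

α/ε ≈ 2.71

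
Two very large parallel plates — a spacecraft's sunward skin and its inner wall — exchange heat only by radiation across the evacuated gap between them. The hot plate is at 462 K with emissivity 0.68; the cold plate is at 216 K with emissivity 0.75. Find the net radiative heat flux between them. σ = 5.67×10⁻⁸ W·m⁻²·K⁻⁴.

q ≈ 1360 W/m²

For two infinite grey parallel plates, q = σ(T₁⁴ − T₂⁴)/(1/ε₁ + 1/ε₂ − 1).
T₁⁴ − T₂⁴ = 4.556×10¹⁰ − 2.177×10⁹ = 4.338×10¹⁰ K⁴.
1/ε₁ + 1/ε₂ − 1 = 1.471 + 1.333 − 1 = 1.804.
q = 5.67×10⁻⁸ × 4.338×10¹⁰ / 1.804.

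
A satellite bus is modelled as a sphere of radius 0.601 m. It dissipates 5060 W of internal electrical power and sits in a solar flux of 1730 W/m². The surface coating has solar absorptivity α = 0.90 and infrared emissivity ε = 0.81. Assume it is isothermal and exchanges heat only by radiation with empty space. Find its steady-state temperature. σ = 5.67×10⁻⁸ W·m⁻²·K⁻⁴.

T ≈ 425 K

At steady state, absorbed solar power + internal power = radiated power.
Absorbed: α·S·A_cross = 0.90·1730·1.135 = 1767 W (cross-section πr²).
Total input = 1767 + 5060 = 6827 W.
Radiated: εσ·A_surf·T⁴ with A_surf = 4πr² = 4.539 m².
T⁴ = 6827/(0.81·5.67×10⁻⁸·4.539) = 3.275×10¹⁰ K⁴.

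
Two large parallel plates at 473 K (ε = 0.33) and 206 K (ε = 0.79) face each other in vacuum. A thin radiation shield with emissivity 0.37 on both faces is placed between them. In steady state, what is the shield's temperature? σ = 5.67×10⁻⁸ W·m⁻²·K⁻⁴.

In steady state the net flux on the hot side equals that on the cold side.
σ(T₁⁴−T_s⁴)/D₁ = σ(T_s⁴−T₂⁴)/D₂, with D₁ = 1/ε₁+1/ε_s−1 = 4.733, D₂ = 1/ε_s+1/ε₂−1 = 2.969.
Solve for T_s⁴: T_s⁴ = (D₂·T₁⁴ + D₁·T₂⁴)/(D₁+D₂) = 2.040×10¹⁰ K⁴.

T_s ≈ 378 K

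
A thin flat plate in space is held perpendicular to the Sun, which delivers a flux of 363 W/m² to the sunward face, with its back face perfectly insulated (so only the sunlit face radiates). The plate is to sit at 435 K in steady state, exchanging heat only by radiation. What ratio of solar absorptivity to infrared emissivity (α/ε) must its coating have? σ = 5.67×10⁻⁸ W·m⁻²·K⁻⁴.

α/ε ≈ 5.59

Balance: αS·A = εσ·1A·T⁴ ⇒ α/ε = σT⁴/S.
α/ε = 5.67×10⁻⁸·(435)⁴/363 = 5.67×10⁻⁸·3.581×10¹⁰/363.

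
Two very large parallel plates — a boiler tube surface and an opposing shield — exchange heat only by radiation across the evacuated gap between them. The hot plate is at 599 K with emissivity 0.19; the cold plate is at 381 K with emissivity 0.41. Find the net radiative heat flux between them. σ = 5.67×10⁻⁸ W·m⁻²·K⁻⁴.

For two infinite grey parallel plates, q = σ(T₁⁴ − T₂⁴)/(1/ε₁ + 1/ε₂ − 1).
T₁⁴ − T₂⁴ = 1.287×10¹¹ − 2.107×10¹⁰ = 1.077×10¹¹ K⁴.
1/ε₁ + 1/ε₂ − 1 = 5.263 + 2.439 − 1 = 6.702.
q = 5.67×10⁻⁸ × 1.077×10¹¹ / 6.702.

q ≈ 911 W/m²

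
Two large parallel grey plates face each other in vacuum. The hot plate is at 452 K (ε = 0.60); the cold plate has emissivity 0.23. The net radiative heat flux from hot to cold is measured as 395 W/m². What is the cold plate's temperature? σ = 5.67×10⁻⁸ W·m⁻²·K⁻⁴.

T₂ ≈ 287 K

q = σ(T₁⁴ − T₂⁴)/(1/ε₁ + 1/ε₂ − 1); denominator = 5.014.
T₂⁴ = T₁⁴ − q·(1/ε₁+1/ε₂−1)/σ = 4.174×10¹⁰ − 395·5.014/5.67×10⁻⁸
    = 6.807×10⁹ K⁴.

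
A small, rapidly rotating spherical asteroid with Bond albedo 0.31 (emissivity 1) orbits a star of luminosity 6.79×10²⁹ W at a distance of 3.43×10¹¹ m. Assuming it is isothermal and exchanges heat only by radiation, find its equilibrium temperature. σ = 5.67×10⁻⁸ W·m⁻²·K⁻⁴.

T ≈ 1090 K

First find the stellar flux at distance d: S = L/(4πd²) = 6.79×10²⁹/(4π·(3.43×10¹¹)²) = 4.593×10⁵ W/m².
For an isothermal sphere, absorbed (1−a)S·πr² = emitted σ·4πr²·T⁴, so T⁴ = (1−a)S/(4σ).
T⁴ = 0.690·4.593×10⁵/(4·5.67×10⁻⁸) = 1.397×10¹² K⁴.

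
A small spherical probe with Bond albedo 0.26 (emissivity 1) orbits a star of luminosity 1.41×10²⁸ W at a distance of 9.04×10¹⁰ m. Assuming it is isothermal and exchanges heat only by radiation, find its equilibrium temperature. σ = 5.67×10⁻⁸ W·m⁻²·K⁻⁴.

T ≈ 818 K

First find the stellar flux at distance d: S = L/(4πd²) = 1.41×10²⁸/(4π·(9.04×10¹⁰)²) = 1.373×10⁵ W/m².
For an isothermal sphere, absorbed (1−a)S·πr² = emitted σ·4πr²·T⁴, so T⁴ = (1−a)S/(4σ).
T⁴ = 0.740·1.373×10⁵/(4·5.67×10⁻⁸) = 4.480×10¹¹ K⁴.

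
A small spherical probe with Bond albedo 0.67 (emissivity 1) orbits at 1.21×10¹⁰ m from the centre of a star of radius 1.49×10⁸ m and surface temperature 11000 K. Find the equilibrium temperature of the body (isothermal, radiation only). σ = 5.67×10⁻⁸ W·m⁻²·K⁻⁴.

T ≈ 654 K

The star's surface emits σT_*⁴; at distance d the flux is S = σT_*⁴(R_*/d)².
S = 5.67×10⁻⁸·(11000)⁴·(1.49×10⁸/1.21×10¹⁰)² = 1.259×10⁵ W/m².
For an isothermal sphere T⁴ = (1−a)S/(4σ) = 1.832×10¹¹ K⁴.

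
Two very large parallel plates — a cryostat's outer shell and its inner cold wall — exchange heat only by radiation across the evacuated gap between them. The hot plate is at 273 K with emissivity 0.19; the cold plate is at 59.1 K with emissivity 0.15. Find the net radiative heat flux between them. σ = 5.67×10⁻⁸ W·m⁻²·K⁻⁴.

q ≈ 28.8 W/m²

For two infinite grey parallel plates, q = σ(T₁⁴ − T₂⁴)/(1/ε₁ + 1/ε₂ − 1).
T₁⁴ − T₂⁴ = 5.555×10⁹ − 1.220×10⁷ = 5.542×10⁹ K⁴.
1/ε₁ + 1/ε₂ − 1 = 5.263 + 6.667 − 1 = 10.93.
q = 5.67×10⁻⁸ × 5.542×10⁹ / 10.93.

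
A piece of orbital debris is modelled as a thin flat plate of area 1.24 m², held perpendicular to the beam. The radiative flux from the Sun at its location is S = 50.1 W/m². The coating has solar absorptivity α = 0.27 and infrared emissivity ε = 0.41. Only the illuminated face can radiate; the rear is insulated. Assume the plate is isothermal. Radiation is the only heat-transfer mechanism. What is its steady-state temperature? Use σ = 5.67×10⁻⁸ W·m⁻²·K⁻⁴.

T ≈ 155 K

At equilibrium, absorbed power = emitted power.
Absorbing cross-section = A = 1.240 m²; emitting surface = A = 1.240 m² (ratio 1).
αS·A_cross = εσ·A_surf·T⁴  ⇒  T⁴ = αS/(ε·1σ).
T⁴ = 0.270·50.1/(0.41·1·5.67×10⁻⁸) = 5.819×10⁸ K⁴.
T = (5.819×10⁸)^(1/4).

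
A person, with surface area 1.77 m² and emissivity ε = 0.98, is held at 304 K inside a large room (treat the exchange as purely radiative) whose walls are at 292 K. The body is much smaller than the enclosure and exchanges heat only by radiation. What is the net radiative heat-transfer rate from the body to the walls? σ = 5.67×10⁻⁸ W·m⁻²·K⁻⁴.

For a small grey body in a large enclosure: P_net = εσA(T_body⁴ − T_wall⁴).
A = 1.77 m²; T_body⁴ − T_wall⁴ = 8.541×10⁹ − 7.270×10⁹ = 1.271×10⁹ K⁴.
|P_net| = 0.98·5.67×10⁻⁸·1.770·1.271×10⁹.

P_net ≈ 125 W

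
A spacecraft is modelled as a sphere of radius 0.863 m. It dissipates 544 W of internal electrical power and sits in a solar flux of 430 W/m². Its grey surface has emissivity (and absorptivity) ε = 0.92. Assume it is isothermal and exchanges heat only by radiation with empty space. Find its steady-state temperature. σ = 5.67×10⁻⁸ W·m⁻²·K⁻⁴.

At steady state, absorbed solar power + internal power = radiated power.
Absorbed: α·S·A_cross = 0.92·430·2.340 = 925.6 W (cross-section πr²).
Total input = 925.6 + 544 = 1470 W.
Radiated: εσ·A_surf·T⁴ with A_surf = 4πr² = 9.359 m².
T⁴ = 1470/(0.92·5.67×10⁻⁸·9.359) = 3.010×10⁹ K⁴.

T ≈ 234 K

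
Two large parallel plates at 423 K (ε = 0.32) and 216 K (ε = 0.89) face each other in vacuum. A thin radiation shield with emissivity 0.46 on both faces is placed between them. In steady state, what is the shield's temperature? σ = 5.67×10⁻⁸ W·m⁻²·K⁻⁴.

In steady state the net flux on the hot side equals that on the cold side.
σ(T₁⁴−T_s⁴)/D₁ = σ(T_s⁴−T₂⁴)/D₂, with D₁ = 1/ε₁+1/ε_s−1 = 4.299, D₂ = 1/ε_s+1/ε₂−1 = 2.298.
Solve for T_s⁴: T_s⁴ = (D₂·T₁⁴ + D₁·T₂⁴)/(D₁+D₂) = 1.257×10¹⁰ K⁴.

T_s ≈ 335 K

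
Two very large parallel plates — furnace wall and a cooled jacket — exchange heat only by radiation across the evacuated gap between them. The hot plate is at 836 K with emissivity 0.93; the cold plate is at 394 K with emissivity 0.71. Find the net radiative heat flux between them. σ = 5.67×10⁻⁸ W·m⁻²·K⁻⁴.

q ≈ 17700 W/m²

For two infinite grey parallel plates, q = σ(T₁⁴ − T₂⁴)/(1/ε₁ + 1/ε₂ − 1).
T₁⁴ − T₂⁴ = 4.885×10¹¹ − 2.410×10¹⁰ = 4.644×10¹¹ K⁴.
1/ε₁ + 1/ε₂ − 1 = 1.075 + 1.408 − 1 = 1.484.
q = 5.67×10⁻⁸ × 4.644×10¹¹ / 1.484.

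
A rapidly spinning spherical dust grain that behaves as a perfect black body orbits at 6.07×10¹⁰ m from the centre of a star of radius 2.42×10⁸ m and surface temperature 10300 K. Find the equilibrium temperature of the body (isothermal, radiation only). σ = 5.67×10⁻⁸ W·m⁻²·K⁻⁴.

The star's surface emits σT_*⁴; at distance d the flux is S = σT_*⁴(R_*/d)².
S = 5.67×10⁻⁸·(10300)⁴·(2.42×10⁸/6.07×10¹⁰)² = 10140 W/m².
For an isothermal sphere T⁴ = (1−a)S/(4σ) = 4.472×10¹⁰ K⁴.

T ≈ 460 K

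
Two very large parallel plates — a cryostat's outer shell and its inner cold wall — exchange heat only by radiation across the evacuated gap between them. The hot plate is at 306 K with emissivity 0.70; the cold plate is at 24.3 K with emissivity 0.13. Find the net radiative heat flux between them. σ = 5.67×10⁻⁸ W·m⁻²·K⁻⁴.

q ≈ 61.2 W/m²

For two infinite grey parallel plates, q = σ(T₁⁴ − T₂⁴)/(1/ε₁ + 1/ε₂ − 1).
T₁⁴ − T₂⁴ = 8.768×10⁹ − 3.487×10⁵ = 8.767×10⁹ K⁴.
1/ε₁ + 1/ε₂ − 1 = 1.429 + 7.692 − 1 = 8.121.
q = 5.67×10⁻⁸ × 8.767×10⁹ / 8.121.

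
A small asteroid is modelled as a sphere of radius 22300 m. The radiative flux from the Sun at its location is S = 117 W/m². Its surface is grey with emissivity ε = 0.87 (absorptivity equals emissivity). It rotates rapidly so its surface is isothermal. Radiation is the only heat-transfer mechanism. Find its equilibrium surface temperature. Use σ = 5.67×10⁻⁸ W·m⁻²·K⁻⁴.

At equilibrium, absorbed power = emitted power.
Absorbing cross-section = πr² = 1.562×10⁹ m²; emitting surface = 4πr² = 6.249×10⁹ m² (ratio 4).
εS·A_cross = εσ·A_surf·T⁴  ⇒  T⁴ = S/(4σ)   (ε cancels).
T⁴ = 117/(4·5.67×10⁻⁸) = 5.159×10⁸ K⁴.
T = (5.159×10⁸)^(1/4).

T ≈ 151 K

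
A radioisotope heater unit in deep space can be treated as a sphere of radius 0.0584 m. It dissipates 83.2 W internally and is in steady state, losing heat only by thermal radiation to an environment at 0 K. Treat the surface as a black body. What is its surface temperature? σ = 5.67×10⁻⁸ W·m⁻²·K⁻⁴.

Steady state: internal power = radiated power, P = εσA T⁴.
Radiating area A = 4πr² = 0.04286 m².
T⁴ = P/(εσA) = 83.2/(1.0·5.67×10⁻⁸·0.04286) = 3.424×10¹⁰ K⁴.
T = (3.424×10¹⁰)^(1/4).

T ≈ 430 K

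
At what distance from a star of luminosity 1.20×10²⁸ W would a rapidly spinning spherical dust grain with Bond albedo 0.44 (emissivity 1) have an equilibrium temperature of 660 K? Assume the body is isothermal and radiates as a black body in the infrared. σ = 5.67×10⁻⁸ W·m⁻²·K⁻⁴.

For an isothermal black-emitting sphere, (1−a)S·πr² = σ·4πr²·T⁴ ⇒ S = 4σT⁴/(1−a).
S = 4·5.67×10⁻⁸·(660)⁴/0.560 = 76850 W/m².
Flux falls as S = L/(4πd²), so d = √(L/(4πS)) = √(1.20×10²⁸/(4π·76850)).

d ≈ 1.11×10¹¹ m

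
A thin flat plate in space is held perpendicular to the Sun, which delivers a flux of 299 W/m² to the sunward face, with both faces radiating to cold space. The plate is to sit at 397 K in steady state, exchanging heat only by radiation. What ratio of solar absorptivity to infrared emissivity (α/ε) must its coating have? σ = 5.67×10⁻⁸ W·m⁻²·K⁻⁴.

α/ε ≈ 9.42

Balance: αS·A = εσ·2A·T⁴ ⇒ α/ε = 2σT⁴/S.
α/ε = 2·5.67×10⁻⁸·(397)⁴/299 = 2·5.67×10⁻⁸·2.484×10¹⁰/299.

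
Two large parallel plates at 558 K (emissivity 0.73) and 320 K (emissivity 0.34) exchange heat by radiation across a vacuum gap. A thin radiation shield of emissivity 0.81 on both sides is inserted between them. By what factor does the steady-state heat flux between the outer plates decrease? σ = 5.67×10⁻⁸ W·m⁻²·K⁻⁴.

factor ≈ 1.44

Without shield: q₀ = σΔ(T⁴)/(1/ε₁+1/ε₂−1) with denominator 3.311.
With shield the two gaps are in series; the resistances add: (1/ε₁+1/ε_s−1)+(1/ε_s+1/ε₂−1) = 1.604+3.176 = 4.780.
Heat-flux ratio q₀/q = 4.780/3.311.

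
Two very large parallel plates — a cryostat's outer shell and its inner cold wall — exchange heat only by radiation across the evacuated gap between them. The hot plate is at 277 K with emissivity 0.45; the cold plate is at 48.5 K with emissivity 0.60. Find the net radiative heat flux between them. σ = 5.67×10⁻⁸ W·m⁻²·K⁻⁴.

For two infinite grey parallel plates, q = σ(T₁⁴ − T₂⁴)/(1/ε₁ + 1/ε₂ − 1).
T₁⁴ − T₂⁴ = 5.887×10⁹ − 5.533×10⁶ = 5.882×10⁹ K⁴.
1/ε₁ + 1/ε₂ − 1 = 2.222 + 1.667 − 1 = 2.889.
q = 5.67×10⁻⁸ × 5.882×10⁹ / 2.889.

q ≈ 115 W/m²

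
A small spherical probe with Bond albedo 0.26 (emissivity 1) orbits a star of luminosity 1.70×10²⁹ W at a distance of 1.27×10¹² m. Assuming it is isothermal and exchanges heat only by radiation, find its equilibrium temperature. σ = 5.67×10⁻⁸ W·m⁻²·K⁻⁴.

T ≈ 407 K

First find the stellar flux at distance d: S = L/(4πd²) = 1.70×10²⁹/(4π·(1.27×10¹²)²) = 8387 W/m².
For an isothermal sphere, absorbed (1−a)S·πr² = emitted σ·4πr²·T⁴, so T⁴ = (1−a)S/(4σ).
T⁴ = 0.740·8387/(4·5.67×10⁻⁸) = 2.737×10¹⁰ K⁴.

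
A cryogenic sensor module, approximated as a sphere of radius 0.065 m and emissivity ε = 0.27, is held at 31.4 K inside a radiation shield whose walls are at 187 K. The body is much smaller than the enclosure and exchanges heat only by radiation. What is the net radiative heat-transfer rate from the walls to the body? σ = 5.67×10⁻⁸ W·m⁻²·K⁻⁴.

For a small grey body in a large enclosure: P_net = εσA(T_body⁴ − T_wall⁴).
A = 4πr² = 0.05309 m²; T_body⁴ − T_wall⁴ = 9.721×10⁵ − 1.223×10⁹ = -1.222×10⁹ K⁴.
|P_net| = 0.27·5.67×10⁻⁸·0.05309·1.222×10⁹.

P_net ≈ 0.993 W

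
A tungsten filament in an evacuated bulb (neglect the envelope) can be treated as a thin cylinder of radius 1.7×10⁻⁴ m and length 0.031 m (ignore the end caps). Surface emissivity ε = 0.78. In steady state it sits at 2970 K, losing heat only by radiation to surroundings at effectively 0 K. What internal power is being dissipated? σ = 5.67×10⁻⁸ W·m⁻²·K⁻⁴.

P ≈ 114 W

Steady state: P = εσA T⁴.
A = 2πrL = 3.311×10⁻⁵ m²; T⁴ = (2970)⁴ = 7.781×10¹³ K⁴.
P = 0.78 × 5.67×10⁻⁸ × 3.311×10⁻⁵ × 7.781×10¹³.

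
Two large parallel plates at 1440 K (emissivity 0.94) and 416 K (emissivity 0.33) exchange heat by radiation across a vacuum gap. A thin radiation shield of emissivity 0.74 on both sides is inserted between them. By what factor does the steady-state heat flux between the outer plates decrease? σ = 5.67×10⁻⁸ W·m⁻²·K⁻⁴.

Without shield: q₀ = σΔ(T⁴)/(1/ε₁+1/ε₂−1) with denominator 3.094.
With shield the two gaps are in series; the resistances add: (1/ε₁+1/ε_s−1)+(1/ε_s+1/ε₂−1) = 1.415+3.382 = 4.797.
Heat-flux ratio q₀/q = 4.797/3.094.

factor ≈ 1.55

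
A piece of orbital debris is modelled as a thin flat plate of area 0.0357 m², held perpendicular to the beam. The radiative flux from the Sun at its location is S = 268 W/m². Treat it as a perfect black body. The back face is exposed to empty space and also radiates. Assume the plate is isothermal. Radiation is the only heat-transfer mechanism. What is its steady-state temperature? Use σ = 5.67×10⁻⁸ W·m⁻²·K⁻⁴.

T ≈ 220 K

At equilibrium, absorbed power = emitted power.
Absorbing cross-section = A = 0.03570 m²; emitting surface = 2A = 0.07140 m² (ratio 2).
S·A_cross = εσ·A_surf·T⁴  ⇒  T⁴ = S/(2σ).
T⁴ = 1.00·268/(2·5.67×10⁻⁸) = 2.363×10⁹ K⁴.
T = (2.363×10⁹)^(1/4).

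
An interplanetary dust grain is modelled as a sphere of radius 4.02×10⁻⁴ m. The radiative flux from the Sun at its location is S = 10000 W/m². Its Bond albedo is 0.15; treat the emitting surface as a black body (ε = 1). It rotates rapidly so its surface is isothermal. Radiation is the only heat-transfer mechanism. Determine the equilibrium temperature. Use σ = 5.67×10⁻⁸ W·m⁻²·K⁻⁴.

T ≈ 440 K

At equilibrium, absorbed power = emitted power.
Absorbing cross-section = πr² = 5.077×10⁻⁷ m²; emitting surface = 4πr² = 2.031×10⁻⁶ m² (ratio 4).
(1−a)S·A_cross = εσ·A_surf·T⁴  ⇒  T⁴ = (1−a)S/(4σ).
T⁴ = 0.850·10000/(4·5.67×10⁻⁸) = 3.748×10¹⁰ K⁴.
T = (3.748×10¹⁰)^(1/4).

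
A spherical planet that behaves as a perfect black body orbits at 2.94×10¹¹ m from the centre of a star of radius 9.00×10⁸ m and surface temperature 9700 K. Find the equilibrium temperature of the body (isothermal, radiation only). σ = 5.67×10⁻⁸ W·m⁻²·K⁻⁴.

T ≈ 379 K

The star's surface emits σT_*⁴; at distance d the flux is S = σT_*⁴(R_*/d)².
S = 5.67×10⁻⁸·(9700)⁴·(9.00×10⁸/2.94×10¹¹)² = 4704 W/m².
For an isothermal sphere T⁴ = (1−a)S/(4σ) = 2.074×10¹⁰ K⁴.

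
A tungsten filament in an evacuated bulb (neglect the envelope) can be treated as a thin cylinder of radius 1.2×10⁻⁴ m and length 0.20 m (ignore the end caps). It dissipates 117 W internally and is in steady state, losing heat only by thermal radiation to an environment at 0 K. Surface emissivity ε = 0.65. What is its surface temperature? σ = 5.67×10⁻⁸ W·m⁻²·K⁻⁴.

Steady state: internal power = radiated power, P = εσA T⁴.
Radiating area A = 2πrL = 1.508×10⁻⁴ m².
T⁴ = P/(εσA) = 117/(0.65·5.67×10⁻⁸·1.508×10⁻⁴) = 2.105×10¹³ K⁴.
T = (2.105×10¹³)^(1/4).

T ≈ 2140 K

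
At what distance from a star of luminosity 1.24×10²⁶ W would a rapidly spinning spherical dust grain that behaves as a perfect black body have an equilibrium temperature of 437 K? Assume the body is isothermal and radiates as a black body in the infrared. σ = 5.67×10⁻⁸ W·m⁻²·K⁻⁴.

For an isothermal black-emitting sphere, (1−a)S·πr² = σ·4πr²·T⁴ ⇒ S = 4σT⁴/(1−a).
S = 4·5.67×10⁻⁸·(437)⁴/1.00 = 8271 W/m².
Flux falls as S = L/(4πd²), so d = √(L/(4πS)) = √(1.24×10²⁶/(4π·8271)).

d ≈ 3.45×10¹⁰ m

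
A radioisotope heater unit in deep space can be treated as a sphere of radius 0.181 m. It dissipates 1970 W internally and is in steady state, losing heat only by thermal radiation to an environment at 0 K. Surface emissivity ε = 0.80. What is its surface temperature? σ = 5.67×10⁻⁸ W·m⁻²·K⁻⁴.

T ≈ 570 K

Steady state: internal power = radiated power, P = εσA T⁴.
Radiating area A = 4πr² = 0.4117 m².
T⁴ = P/(εσA) = 1970/(0.80·5.67×10⁻⁸·0.4117) = 1.055×10¹¹ K⁴.
T = (1.055×10¹¹)^(1/4).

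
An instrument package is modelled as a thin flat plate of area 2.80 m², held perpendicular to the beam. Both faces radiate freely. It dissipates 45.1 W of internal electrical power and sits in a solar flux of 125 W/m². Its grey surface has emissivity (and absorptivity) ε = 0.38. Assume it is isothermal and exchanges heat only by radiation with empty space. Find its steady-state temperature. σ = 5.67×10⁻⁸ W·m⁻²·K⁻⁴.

At steady state, absorbed solar power + internal power = radiated power.
Absorbed: α·S·A_cross = 0.38·125·2.800 = 133.0 W (cross-section A).
Total input = 133.0 + 45.1 = 178.1 W.
Radiated: εσ·A_surf·T⁴ with A_surf = 2A = 5.600 m².
T⁴ = 178.1/(0.38·5.67×10⁻⁸·5.600) = 1.476×10⁹ K⁴.

T ≈ 196 K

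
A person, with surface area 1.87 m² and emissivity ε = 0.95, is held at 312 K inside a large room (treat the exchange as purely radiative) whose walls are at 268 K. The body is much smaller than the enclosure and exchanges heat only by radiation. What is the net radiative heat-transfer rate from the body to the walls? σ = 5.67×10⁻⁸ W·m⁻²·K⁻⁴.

P_net ≈ 435 W

For a small grey body in a large enclosure: P_net = εσA(T_body⁴ − T_wall⁴).
A = 1.87 m²; T_body⁴ − T_wall⁴ = 9.476×10⁹ − 5.159×10⁹ = 4.317×10⁹ K⁴.
|P_net| = 0.95·5.67×10⁻⁸·1.870·4.317×10⁹.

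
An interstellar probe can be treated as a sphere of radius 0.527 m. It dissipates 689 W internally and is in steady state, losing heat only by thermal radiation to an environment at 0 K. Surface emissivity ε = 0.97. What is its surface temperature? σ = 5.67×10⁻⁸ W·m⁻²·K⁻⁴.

Steady state: internal power = radiated power, P = εσA T⁴.
Radiating area A = 4πr² = 3.490 m².
T⁴ = P/(εσA) = 689/(0.97·5.67×10⁻⁸·3.490) = 3.589×10⁹ K⁴.
T = (3.589×10⁹)^(1/4).

T ≈ 245 K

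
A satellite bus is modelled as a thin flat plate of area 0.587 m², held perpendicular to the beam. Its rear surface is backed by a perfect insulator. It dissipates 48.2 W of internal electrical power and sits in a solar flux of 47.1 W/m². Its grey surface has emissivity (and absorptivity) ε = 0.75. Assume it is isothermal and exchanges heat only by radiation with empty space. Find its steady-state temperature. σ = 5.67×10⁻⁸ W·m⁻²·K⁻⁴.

T ≈ 229 K

At steady state, absorbed solar power + internal power = radiated power.
Absorbed: α·S·A_cross = 0.75·47.1·0.5870 = 20.74 W (cross-section A).
Total input = 20.74 + 48.2 = 68.94 W.
Radiated: εσ·A_surf·T⁴ with A_surf = A = 0.5870 m².
T⁴ = 68.94/(0.75·5.67×10⁻⁸·0.5870) = 2.762×10⁹ K⁴.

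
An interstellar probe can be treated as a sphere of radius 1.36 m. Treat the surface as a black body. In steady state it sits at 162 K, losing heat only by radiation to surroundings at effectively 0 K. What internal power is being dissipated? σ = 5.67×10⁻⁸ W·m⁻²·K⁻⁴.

P ≈ 908 W

Steady state: P = εσA T⁴.
A = 4πr² = 23.24 m²; T⁴ = (162)⁴ = 6.887×10⁸ K⁴.
P = 1.0 × 5.67×10⁻⁸ × 23.24 × 6.887×10⁸.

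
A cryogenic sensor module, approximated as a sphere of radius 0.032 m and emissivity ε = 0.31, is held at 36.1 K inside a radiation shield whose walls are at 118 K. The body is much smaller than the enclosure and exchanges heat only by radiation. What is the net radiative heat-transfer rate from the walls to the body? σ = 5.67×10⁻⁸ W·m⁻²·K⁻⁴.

P_net ≈ 0.0435 W

For a small grey body in a large enclosure: P_net = εσA(T_body⁴ − T_wall⁴).
A = 4πr² = 0.01287 m²; T_body⁴ − T_wall⁴ = 1.698×10⁶ − 1.939×10⁸ = -1.922×10⁸ K⁴.
|P_net| = 0.31·5.67×10⁻⁸·0.01287·1.922×10⁸.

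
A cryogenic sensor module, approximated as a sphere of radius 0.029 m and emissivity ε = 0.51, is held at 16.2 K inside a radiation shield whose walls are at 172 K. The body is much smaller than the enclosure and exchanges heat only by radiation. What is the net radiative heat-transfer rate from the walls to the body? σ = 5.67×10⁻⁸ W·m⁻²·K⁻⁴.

P_net ≈ 0.267 W

For a small grey body in a large enclosure: P_net = εσA(T_body⁴ − T_wall⁴).
A = 4πr² = 0.01057 m²; T_body⁴ − T_wall⁴ = 68870 − 8.752×10⁸ = -8.751×10⁸ K⁴.
|P_net| = 0.51·5.67×10⁻⁸·0.01057·8.751×10⁸.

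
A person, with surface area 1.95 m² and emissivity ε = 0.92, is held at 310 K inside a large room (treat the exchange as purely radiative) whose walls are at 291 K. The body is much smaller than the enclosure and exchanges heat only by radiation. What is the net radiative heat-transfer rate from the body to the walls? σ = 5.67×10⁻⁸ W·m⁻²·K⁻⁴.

P_net ≈ 210 W

For a small grey body in a large enclosure: P_net = εσA(T_body⁴ − T_wall⁴).
A = 1.95 m²; T_body⁴ − T_wall⁴ = 9.235×10⁹ − 7.171×10⁹ = 2.064×10⁹ K⁴.
|P_net| = 0.92·5.67×10⁻⁸·1.950·2.064×10⁹.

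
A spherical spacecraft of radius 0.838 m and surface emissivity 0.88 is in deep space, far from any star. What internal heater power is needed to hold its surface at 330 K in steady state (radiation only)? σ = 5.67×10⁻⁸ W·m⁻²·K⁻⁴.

P ≈ 5220 W

P = εσ·4πr²·T⁴.
4πr² = 8.825 m²; T⁴ = 1.186×10¹⁰ K⁴.
P = 0.88·5.67×10⁻⁸·8.825·1.186×10¹⁰.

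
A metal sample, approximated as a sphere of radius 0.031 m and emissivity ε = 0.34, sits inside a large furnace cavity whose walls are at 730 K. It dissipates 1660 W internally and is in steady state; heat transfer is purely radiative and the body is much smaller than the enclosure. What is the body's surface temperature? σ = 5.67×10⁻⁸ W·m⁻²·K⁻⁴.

T ≈ 1650 K

For a small grey body in a large enclosure, net radiated power = εσA(T⁴ − T_w⁴).
Steady state: P = εσA(T⁴ − T_w⁴) with A = 4πr² = 0.01208 m².
T⁴ = P/(εσA) + T_w⁴ = 1660/(0.34·5.67×10⁻⁸·0.01208) + (730)⁴
    = 7.130×10¹² + 2.840×10¹¹ = 7.414×10¹² K⁴.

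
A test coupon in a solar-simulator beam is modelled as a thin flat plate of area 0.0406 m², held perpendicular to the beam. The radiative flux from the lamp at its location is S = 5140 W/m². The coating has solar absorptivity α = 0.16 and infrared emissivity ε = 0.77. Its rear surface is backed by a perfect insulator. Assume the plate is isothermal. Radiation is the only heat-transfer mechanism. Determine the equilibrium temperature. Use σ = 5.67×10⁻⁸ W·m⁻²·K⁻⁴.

At equilibrium, absorbed power = emitted power.
Absorbing cross-section = A = 0.04060 m²; emitting surface = A = 0.04060 m² (ratio 1).
αS·A_cross = εσ·A_surf·T⁴  ⇒  T⁴ = αS/(ε·1σ).
T⁴ = 0.160·5140/(0.77·1·5.67×10⁻⁸) = 1.884×10¹⁰ K⁴.
T = (1.884×10¹⁰)^(1/4).

T ≈ 370 K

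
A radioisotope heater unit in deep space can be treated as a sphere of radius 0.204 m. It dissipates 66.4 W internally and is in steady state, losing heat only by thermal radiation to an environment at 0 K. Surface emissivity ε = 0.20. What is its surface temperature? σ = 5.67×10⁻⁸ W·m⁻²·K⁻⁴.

Steady state: internal power = radiated power, P = εσA T⁴.
Radiating area A = 4πr² = 0.5230 m².
T⁴ = P/(εσA) = 66.4/(0.20·5.67×10⁻⁸·0.5230) = 1.120×10¹⁰ K⁴.
T = (1.120×10¹⁰)^(1/4).

T ≈ 325 K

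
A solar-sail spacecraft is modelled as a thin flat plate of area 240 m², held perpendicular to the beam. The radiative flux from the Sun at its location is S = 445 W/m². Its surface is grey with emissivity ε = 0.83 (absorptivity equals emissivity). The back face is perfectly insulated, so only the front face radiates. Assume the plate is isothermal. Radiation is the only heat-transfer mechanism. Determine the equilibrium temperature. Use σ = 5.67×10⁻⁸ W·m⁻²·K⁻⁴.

At equilibrium, absorbed power = emitted power.
Absorbing cross-section = A = 240.0 m²; emitting surface = A = 240.0 m² (ratio 1).
εS·A_cross = εσ·A_surf·T⁴  ⇒  T⁴ = S/(1σ)   (ε cancels).
T⁴ = 445/(1·5.67×10⁻⁸) = 7.848×10⁹ K⁴.
T = (7.848×10⁹)^(1/4).

T ≈ 298 K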